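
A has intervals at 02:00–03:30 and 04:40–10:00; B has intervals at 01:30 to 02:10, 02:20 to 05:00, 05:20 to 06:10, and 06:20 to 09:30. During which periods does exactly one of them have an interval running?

01:30–02:00, 02:10–02:20, 03:30–04:40, 05:00–05:20, 06:10–06:20, 09:30–10:00

A but not B: 02:10–02:20, 05:00–05:20, 06:10–06:20, 09:30–10:00.
B but not A: 01:30–02:00, 03:30–04:40.
Combining gives A △ B.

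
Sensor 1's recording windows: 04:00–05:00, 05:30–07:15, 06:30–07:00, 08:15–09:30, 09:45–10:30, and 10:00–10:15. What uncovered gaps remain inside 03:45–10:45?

After merging, the occupied span is 04:00–05:00, 05:30–07:15, 08:15–09:30, 09:45–10:30.
Complement within 03:45–10:45: 03:45–04:00, 05:00–05:30, 07:15–08:15, 09:30–09:45, 10:30–10:45.

03:45–04:00, 05:00–05:30, 07:15–08:15, 09:30–09:45, 10:30–10:45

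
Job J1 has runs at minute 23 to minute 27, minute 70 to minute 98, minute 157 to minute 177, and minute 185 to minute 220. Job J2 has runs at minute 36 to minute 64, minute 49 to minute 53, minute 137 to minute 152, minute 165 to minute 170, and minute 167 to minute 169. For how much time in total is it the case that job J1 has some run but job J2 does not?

Merge the second list: minute 36 to minute 64, minute 137 to minute 152, minute 165 to minute 170.
A \ B = minute 23 to minute 27, minute 70 to minute 98, minute 157 to minute 165, minute 170 to minute 177, minute 185 to minute 220.
Total: 4 minutes + 28 minutes + 8 minutes + 7 minutes + 35 minutes = 82 minutes.

82 minutes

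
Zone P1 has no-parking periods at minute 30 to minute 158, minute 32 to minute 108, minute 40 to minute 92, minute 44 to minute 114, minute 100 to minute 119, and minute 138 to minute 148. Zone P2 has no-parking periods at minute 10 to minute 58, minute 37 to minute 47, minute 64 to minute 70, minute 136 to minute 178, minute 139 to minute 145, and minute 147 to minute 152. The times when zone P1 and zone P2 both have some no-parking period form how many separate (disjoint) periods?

3

A, merged: minute 30 to minute 158.
B, merged: minute 10 to minute 58, minute 64 to minute 70, minute 136 to minute 178.
A ∩ B = minute 30 to minute 58, minute 64 to minute 70, minute 136 to minute 158.
That is 3 disjoint pieces.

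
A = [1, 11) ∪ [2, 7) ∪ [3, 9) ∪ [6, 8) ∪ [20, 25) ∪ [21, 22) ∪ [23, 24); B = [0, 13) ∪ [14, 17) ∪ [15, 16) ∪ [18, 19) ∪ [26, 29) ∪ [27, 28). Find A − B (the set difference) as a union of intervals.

Merge the first list: [1, 11), [20, 25).
Merge the second list: [0, 13), [14, 17), [18, 19), [26, 29).
[1, 11) lies entirely inside B → drops out.
[20, 25) is untouched.

[20, 25)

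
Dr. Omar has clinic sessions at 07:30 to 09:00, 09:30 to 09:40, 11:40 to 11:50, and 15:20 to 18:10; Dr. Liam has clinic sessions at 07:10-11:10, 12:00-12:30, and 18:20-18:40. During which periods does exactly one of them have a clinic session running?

07:10-07:30, 09:00-09:30, 09:40-11:10, 11:40-11:50, 12:00-12:30, 15:20-18:10, 18:20-18:40

A but not B: 11:40-11:50, 15:20-18:10.
B but not A: 07:10-07:30, 09:00-09:30, 09:40-11:10, 12:00-12:30, 18:20-18:40.
Combining gives A △ B.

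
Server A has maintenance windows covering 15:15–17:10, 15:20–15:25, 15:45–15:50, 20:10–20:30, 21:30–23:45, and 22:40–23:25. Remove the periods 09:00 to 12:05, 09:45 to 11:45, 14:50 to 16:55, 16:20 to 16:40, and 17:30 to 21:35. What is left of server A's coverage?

16:55–17:10, 21:35–23:45

First set merges to 15:15–17:10, 20:10–20:30, 21:30–23:45.
Second set merges to 09:00–12:05, 14:50–16:55, 17:30–21:35.
15:15–17:10 minus B → 16:55–17:10.
20:10–20:30: fully covered by B → removed.
21:30–23:45 minus B → 21:35–23:45.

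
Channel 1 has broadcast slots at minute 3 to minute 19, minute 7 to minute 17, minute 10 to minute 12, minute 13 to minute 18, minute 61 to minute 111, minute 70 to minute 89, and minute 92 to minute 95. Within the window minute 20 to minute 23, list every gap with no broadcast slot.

After merging, the occupied span is minute 3 to minute 19, minute 61 to minute 111.
Complement within minute 20 to minute 23: minute 20 to minute 23.

minute 20 to minute 23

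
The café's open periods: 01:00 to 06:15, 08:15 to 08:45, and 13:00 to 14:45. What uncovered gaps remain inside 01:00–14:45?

06:15–08:15, 08:45–13:00

After merging, the occupied span is 01:00–06:15, 08:15–08:45, 13:00–14:45.
Gaps within 01:00–14:45: 06:15–08:15, 08:45–13:00.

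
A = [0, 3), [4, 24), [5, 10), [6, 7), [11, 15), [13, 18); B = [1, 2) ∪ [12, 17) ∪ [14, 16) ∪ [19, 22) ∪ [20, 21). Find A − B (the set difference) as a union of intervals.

[0, 1) ∪ [2, 3) ∪ [4, 12) ∪ [17, 19) ∪ [22, 24)

First set merges to [0, 3), [4, 24).
Second set merges to [1, 2), [12, 17), [19, 22).
[0, 3) \ B = [0, 1), [2, 3).
[4, 24) \ B = [4, 12), [17, 19), [22, 24).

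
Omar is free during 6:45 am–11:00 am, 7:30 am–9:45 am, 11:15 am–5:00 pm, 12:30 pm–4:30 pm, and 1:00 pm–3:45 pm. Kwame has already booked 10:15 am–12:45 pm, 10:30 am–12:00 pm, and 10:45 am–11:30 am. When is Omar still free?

6:45 am–10:15 am, 12:45 pm–5:00 pm

Merge the first list: 6:45 am–11:00 am, 11:15 am–5:00 pm.
Merge the second list: 10:15 am–12:45 pm.
6:45 am–11:00 am minus B → 6:45 am–10:15 am.
11:15 am–5:00 pm minus B → 12:45 pm–5:00 pm.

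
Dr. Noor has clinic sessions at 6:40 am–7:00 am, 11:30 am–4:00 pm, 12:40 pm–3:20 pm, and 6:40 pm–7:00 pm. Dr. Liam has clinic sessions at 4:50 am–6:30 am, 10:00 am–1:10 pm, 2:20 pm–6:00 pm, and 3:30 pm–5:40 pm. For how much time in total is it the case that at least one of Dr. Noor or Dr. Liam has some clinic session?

10 h 20 min

A, merged: 6:40 am-7:00 am, 11:30 am-4:00 pm, 6:40 pm-7:00 pm.
B, merged: 4:50 am-6:30 am, 10:00 am-1:10 pm, 2:20 pm-6:00 pm.
A ∪ B = 4:50 am-6:30 am, 6:40 am-7:00 am, 10:00 am-6:00 pm, 6:40 pm-7:00 pm.
Total: 1 h 40 min + 20 min + 8 h + 20 min = 10 h 20 min.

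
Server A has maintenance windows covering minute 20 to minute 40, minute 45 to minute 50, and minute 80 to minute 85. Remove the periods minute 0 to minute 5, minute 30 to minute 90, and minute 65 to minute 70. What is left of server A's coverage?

B, merged: minute 0 to minute 5, minute 30 to minute 90.
minute 20 to minute 40 \ B = minute 20 to minute 30.
minute 45 to minute 50: entirely removed.
minute 80 to minute 85: entirely removed.

minute 20 to minute 30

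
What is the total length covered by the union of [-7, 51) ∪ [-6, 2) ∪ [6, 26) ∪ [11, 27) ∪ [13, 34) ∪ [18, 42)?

Merged: [-7, 51).
Length: 58.

58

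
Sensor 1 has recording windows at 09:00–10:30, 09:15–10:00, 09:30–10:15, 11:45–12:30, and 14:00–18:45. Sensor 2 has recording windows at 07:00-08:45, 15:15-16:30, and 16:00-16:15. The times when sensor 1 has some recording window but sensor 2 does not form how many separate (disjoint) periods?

4

A, merged: 09:00–10:30, 11:45–12:30, 14:00–18:45.
B, merged: 07:00–08:45, 15:15–16:30.
A \ B = 09:00–10:30, 11:45–12:30, 14:00–15:15, 16:30–18:45.
That is 4 disjoint pieces.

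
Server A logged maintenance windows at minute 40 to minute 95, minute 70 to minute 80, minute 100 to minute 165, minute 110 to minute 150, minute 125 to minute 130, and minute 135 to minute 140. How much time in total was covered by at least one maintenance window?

Merged: minute 40 to minute 95, minute 100 to minute 165.
Lengths: 55 minutes + 65 minutes = 120 minutes.

120 minutes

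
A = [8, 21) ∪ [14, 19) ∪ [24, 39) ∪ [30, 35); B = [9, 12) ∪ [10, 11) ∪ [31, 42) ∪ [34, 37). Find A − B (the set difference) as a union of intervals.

Merge the first list: [8, 21), [24, 39).
Merge the second list: [9, 12), [31, 42).
[8, 21) with B removed leaves [8, 9), [12, 21).
[24, 39) with B removed leaves [24, 31).

[8, 9) ∪ [12, 21) ∪ [24, 31)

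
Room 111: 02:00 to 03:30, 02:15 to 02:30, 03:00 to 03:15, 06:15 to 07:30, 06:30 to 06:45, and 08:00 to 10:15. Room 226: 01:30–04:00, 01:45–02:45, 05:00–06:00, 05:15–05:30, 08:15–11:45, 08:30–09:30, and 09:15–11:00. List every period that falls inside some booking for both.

02:00-03:30, 08:15-10:15

A, merged: 02:00-03:30, 06:15-07:30, 08:00-10:15.
B, merged: 01:30-04:00, 05:00-06:00, 08:15-11:45.
02:00-03:30 ∩ B → 02:00-03:30.
06:15-07:30 meets no B interval.
08:00-10:15 ∩ B → 08:15-10:15.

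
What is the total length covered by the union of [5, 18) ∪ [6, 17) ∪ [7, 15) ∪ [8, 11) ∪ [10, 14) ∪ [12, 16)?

13

Merged: [5, 18).
Length: 13.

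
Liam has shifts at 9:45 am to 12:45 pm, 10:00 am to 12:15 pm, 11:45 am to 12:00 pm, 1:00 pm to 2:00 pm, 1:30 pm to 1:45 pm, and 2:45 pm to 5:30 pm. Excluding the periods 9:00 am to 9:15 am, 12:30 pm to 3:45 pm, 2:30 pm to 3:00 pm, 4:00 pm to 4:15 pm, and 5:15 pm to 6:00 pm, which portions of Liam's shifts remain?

9:45 am-12:30 pm, 3:45 pm-4:00 pm, 4:15 pm-5:15 pm

Merge the first list: 9:45 am-12:45 pm, 1:00 pm-2:00 pm, 2:45 pm-5:30 pm.
Merge the second list: 9:00 am-9:15 am, 12:30 pm-3:45 pm, 4:00 pm-4:15 pm, 5:15 pm-6:00 pm.
9:45 am-12:45 pm minus B → 9:45 am-12:30 pm.
1:00 pm-2:00 pm: fully covered by B → removed.
2:45 pm-5:30 pm minus B → 3:45 pm-4:00 pm, 4:15 pm-5:15 pm.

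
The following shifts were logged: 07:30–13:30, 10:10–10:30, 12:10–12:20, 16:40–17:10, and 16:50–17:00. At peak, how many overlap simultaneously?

2

At 10:10, 2 of the intervals are simultaneously active.
No point has more.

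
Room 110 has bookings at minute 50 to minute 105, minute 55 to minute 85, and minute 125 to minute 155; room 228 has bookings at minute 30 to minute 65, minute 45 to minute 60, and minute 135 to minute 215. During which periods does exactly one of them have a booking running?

minute 30 to minute 50, minute 65 to minute 105, minute 125 to minute 135, minute 155 to minute 215

First set merges to minute 50 to minute 105, minute 125 to minute 155.
Second set merges to minute 30 to minute 65, minute 135 to minute 215.
A \ B = minute 65 to minute 105, minute 125 to minute 135.
B \ A = minute 30 to minute 50, minute 155 to minute 215.
Union of the two gives the symmetric difference.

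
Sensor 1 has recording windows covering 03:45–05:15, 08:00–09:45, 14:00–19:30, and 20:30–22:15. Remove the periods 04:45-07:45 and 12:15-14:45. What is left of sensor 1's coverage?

03:45-05:15 \ B = 03:45-04:45.
08:00-09:45: nothing removed.
14:00-19:30 \ B = 14:45-19:30.
20:30-22:15: nothing removed.

03:45-04:45, 08:00-09:45, 14:45-19:30, 20:30-22:15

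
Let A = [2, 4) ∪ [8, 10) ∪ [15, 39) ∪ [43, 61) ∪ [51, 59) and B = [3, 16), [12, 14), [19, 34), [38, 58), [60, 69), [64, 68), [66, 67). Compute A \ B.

[2, 3) ∪ [16, 19) ∪ [34, 38) ∪ [58, 60)

Merge the first list: [2, 4), [8, 10), [15, 39), [43, 61).
Merge the second list: [3, 16), [19, 34), [38, 58), [60, 69).
[2, 4) minus B → [2, 3).
[8, 10): fully covered by B → removed.
[15, 39) minus B → [16, 19), [34, 38).
[43, 61) minus B → [58, 60).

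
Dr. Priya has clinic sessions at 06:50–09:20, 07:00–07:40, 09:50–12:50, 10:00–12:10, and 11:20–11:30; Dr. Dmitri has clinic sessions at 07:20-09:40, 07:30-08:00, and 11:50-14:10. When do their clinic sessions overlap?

07:20–09:20, 11:50–12:50

A, merged: 06:50–09:20, 09:50–12:50.
B, merged: 07:20–09:40, 11:50–14:10.
06:50–09:20 meets the second set on 07:20–09:20.
09:50–12:50 meets the second set on 11:50–12:50.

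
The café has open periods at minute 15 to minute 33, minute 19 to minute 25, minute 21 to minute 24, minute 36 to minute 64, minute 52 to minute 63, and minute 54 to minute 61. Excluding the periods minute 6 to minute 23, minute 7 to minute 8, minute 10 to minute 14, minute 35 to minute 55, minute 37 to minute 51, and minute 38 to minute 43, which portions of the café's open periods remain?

minute 23 to minute 33, minute 55 to minute 64

First set merges to minute 15 to minute 33, minute 36 to minute 64.
Second set merges to minute 6 to minute 23, minute 35 to minute 55.
minute 15 to minute 33 \ B = minute 23 to minute 33.
minute 36 to minute 64 \ B = minute 55 to minute 64.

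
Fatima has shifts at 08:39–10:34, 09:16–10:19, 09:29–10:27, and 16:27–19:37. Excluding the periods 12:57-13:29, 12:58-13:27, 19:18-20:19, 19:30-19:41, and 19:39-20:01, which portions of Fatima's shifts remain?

08:39–10:34, 16:27–19:18

Merge the first list: 08:39–10:34, 16:27–19:37.
Merge the second list: 12:57–13:29, 19:18–20:19.
08:39–10:34: nothing removed.
16:27–19:37 \ B = 16:27–19:18.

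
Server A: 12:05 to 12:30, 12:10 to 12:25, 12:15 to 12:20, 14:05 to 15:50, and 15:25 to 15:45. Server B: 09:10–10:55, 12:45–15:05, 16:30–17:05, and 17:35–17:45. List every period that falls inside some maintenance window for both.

14:05–15:05

A, merged: 12:05–12:30, 14:05–15:50.
12:05–12:30 falls entirely outside B.
14:05–15:50 overlaps B on 14:05–15:05.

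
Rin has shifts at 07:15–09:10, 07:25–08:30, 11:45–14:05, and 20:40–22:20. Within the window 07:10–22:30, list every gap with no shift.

The merged coverage is 07:15–09:10, 11:45–14:05, 20:40–22:20.
Uncovered inside 07:10–22:30: 07:10–07:15, 09:10–11:45, 14:05–20:40, 22:20–22:30.

07:10–07:15, 09:10–11:45, 14:05–20:40, 22:20–22:30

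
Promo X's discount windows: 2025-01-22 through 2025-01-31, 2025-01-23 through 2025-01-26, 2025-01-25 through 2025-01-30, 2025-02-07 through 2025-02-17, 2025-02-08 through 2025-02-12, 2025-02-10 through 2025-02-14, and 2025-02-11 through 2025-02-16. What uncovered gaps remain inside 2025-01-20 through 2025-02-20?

2025-01-20 through 2025-01-21, 2025-02-01 through 2025-02-06, 2025-02-18 through 2025-02-20

Covered (merged): 2025-01-22 through 2025-01-31, 2025-02-07 through 2025-02-17.
Gaps within 2025-01-20 through 2025-02-20: 2025-01-20 through 2025-01-21, 2025-02-01 through 2025-02-06, 2025-02-18 through 2025-02-20.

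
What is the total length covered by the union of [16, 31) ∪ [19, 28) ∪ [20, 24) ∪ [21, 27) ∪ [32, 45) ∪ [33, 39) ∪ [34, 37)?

Merged: [16, 31), [32, 45).
Lengths: 15 + 13 = 28.

28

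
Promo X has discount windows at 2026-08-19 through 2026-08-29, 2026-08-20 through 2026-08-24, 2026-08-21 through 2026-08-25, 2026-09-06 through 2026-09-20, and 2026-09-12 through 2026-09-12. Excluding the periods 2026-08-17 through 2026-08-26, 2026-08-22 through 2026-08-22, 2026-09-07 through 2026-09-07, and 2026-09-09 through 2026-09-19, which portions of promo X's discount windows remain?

2026-08-27 through 2026-08-29, 2026-09-06 through 2026-09-06, 2026-09-08 through 2026-09-08, 2026-09-20 through 2026-09-20

First set merges to 2026-08-19 through 2026-08-29, 2026-09-06 through 2026-09-20.
Second set merges to 2026-08-17 through 2026-08-26, 2026-09-07 through 2026-09-07, 2026-09-09 through 2026-09-19.
2026-08-19 through 2026-08-29 with B removed leaves 2026-08-27 through 2026-08-29.
2026-09-06 through 2026-09-20 with B removed leaves 2026-09-06 through 2026-09-06, 2026-09-08 through 2026-09-08, 2026-09-20 through 2026-09-20.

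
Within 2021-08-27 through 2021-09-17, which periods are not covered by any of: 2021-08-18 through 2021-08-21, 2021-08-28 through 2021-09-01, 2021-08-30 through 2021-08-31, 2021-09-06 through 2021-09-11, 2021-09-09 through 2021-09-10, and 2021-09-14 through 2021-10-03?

2021-08-27 through 2021-08-27, 2021-09-02 through 2021-09-05, 2021-09-12 through 2021-09-13

After merging, the occupied span is 2021-08-18 through 2021-08-21, 2021-08-28 through 2021-09-01, 2021-09-06 through 2021-09-11, 2021-09-14 through 2021-10-03.
Complement within 2021-08-27 through 2021-09-17: 2021-08-27 through 2021-08-27, 2021-09-02 through 2021-09-05, 2021-09-12 through 2021-09-13.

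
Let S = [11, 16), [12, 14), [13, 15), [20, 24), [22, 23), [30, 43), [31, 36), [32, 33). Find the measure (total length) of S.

22

Merged: [11, 16), [20, 24), [30, 43).
Lengths: 5 + 4 + 13 = 22.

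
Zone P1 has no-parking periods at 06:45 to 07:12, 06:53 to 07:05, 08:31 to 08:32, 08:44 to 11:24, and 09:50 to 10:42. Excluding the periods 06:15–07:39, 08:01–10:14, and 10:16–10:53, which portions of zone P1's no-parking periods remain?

A, merged: 06:45-07:12, 08:31-08:32, 08:44-11:24.
06:45-07:12 lies entirely inside B → drops out.
08:31-08:32 lies entirely inside B → drops out.
08:44-11:24 with B removed leaves 10:14-10:16, 10:53-11:24.

10:14-10:16, 10:53-11:24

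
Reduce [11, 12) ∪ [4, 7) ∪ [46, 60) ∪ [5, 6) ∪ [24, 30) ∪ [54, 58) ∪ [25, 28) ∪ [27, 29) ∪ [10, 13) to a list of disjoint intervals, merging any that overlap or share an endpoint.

[4, 7) ∪ [10, 13) ∪ [24, 30) ∪ [46, 60)

Sort by start: [4, 7), [5, 6), [10, 13), [11, 12), [24, 30), [25, 28), [27, 29), [46, 60), [54, 58).
[5, 6) overlaps/touches [4, 7) → extend to [4, 7).
[10, 13) is disjoint → start new block.
[11, 12) overlaps/touches [10, 13) → extend to [10, 13).
[24, 30) is disjoint → start new block.
[25, 28) overlaps/touches [24, 30) → extend to [24, 30).
[27, 29) overlaps/touches [24, 30) → extend to [24, 30).
[46, 60) is disjoint → start new block.
[54, 58) overlaps/touches [46, 60) → extend to [46, 60).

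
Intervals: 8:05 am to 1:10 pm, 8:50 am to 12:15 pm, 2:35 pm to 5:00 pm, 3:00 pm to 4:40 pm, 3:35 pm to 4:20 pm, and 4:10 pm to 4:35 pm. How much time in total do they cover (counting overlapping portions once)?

7 h 30 min

Merged: 8:05 am–1:10 pm, 2:35 pm–5:00 pm.
Lengths: 5 h 5 min + 2 h 25 min = 7 h 30 min.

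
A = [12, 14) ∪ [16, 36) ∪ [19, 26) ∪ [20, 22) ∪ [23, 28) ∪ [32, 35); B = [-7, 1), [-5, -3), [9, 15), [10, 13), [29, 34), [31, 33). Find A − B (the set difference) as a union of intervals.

[16, 29) ∪ [34, 36)

Merge the first list: [12, 14), [16, 36).
Merge the second list: [-7, 1), [9, 15), [29, 34).
[12, 14): fully covered by B → removed.
[16, 36) minus B → [16, 29), [34, 36).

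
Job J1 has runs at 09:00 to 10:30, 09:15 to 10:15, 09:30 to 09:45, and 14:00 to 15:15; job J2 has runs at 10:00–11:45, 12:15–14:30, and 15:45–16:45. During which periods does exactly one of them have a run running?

First set merges to 09:00-10:30, 14:00-15:15.
Only in the first: 09:00-10:00, 14:30-15:15.
Only in the second: 10:30-11:45, 12:15-14:00, 15:45-16:45.
Together these are the periods covered by exactly one.

09:00-10:00, 10:30-11:45, 12:15-14:00, 14:30-15:15, 15:45-16:45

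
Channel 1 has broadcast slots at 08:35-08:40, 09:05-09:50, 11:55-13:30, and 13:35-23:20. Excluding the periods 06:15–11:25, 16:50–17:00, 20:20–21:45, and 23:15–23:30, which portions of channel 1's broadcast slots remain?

11:55–13:30, 13:35–16:50, 17:00–20:20, 21:45–23:15

08:35–08:40: entirely removed.
09:05–09:50: entirely removed.
11:55–13:30: nothing removed.
13:35–23:20 \ B = 13:35–16:50, 17:00–20:20, 21:45–23:15.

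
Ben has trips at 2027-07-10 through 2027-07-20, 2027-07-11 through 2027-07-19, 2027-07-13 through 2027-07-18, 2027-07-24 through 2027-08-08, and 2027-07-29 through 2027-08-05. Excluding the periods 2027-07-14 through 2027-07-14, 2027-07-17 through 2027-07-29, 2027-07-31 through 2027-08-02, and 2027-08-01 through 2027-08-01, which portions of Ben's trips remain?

2027-07-10 through 2027-07-13, 2027-07-15 through 2027-07-16, 2027-07-30 through 2027-07-30, 2027-08-03 through 2027-08-08

Merge the first list: 2027-07-10 through 2027-07-20, 2027-07-24 through 2027-08-08.
Merge the second list: 2027-07-14 through 2027-07-14, 2027-07-17 through 2027-07-29, 2027-07-31 through 2027-08-02.
2027-07-10 through 2027-07-20 minus B → 2027-07-10 through 2027-07-13, 2027-07-15 through 2027-07-16.
2027-07-24 through 2027-08-08 minus B → 2027-07-30 through 2027-07-30, 2027-08-03 through 2027-08-08.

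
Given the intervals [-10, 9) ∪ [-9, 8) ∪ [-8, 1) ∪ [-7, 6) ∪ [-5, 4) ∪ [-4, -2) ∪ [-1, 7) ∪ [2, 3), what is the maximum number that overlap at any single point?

6

Walk the sorted start/end points keeping a running depth.
The depth first hits 6 at -4.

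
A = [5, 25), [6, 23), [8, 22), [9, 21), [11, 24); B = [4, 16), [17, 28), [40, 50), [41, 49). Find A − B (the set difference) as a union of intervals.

[16, 17)

A, merged: [5, 25).
B, merged: [4, 16), [17, 28), [40, 50).
[5, 25) minus B → [16, 17).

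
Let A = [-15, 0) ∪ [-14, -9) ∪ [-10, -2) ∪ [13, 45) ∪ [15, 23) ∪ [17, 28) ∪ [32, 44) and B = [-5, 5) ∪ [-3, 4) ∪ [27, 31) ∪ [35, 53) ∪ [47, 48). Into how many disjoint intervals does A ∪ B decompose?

First set merges to [-15, 0), [13, 45).
Second set merges to [-5, 5), [27, 31), [35, 53).
A ∪ B = [-15, 5), [13, 53).
That is 2 disjoint pieces.

2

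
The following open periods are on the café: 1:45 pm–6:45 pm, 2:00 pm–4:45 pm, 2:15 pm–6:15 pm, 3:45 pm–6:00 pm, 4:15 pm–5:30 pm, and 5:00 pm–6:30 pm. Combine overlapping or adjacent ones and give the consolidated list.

1:45 pm–6:45 pm

2:00 pm–4:45 pm overlaps/touches 1:45 pm–6:45 pm → extend to 1:45 pm–6:45 pm.
2:15 pm–6:15 pm overlaps/touches 1:45 pm–6:45 pm → extend to 1:45 pm–6:45 pm.
3:45 pm–6:00 pm overlaps/touches 1:45 pm–6:45 pm → extend to 1:45 pm–6:45 pm.
4:15 pm–5:30 pm overlaps/touches 1:45 pm–6:45 pm → extend to 1:45 pm–6:45 pm.
5:00 pm–6:30 pm overlaps/touches 1:45 pm–6:45 pm → extend to 1:45 pm–6:45 pm.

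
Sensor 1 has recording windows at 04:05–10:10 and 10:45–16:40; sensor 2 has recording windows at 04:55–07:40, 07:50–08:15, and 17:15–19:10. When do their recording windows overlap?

04:05-10:10 meets the second set on 04:55-07:40, 07:50-08:15.
10:45-16:40: no overlap with the second set.

04:55-07:40, 07:50-08:15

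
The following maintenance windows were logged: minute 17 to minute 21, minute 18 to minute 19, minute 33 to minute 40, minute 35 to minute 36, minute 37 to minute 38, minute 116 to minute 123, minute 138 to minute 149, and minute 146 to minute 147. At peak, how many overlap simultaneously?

2

Walk the sorted start/end points keeping a running depth.
The depth first hits 2 at minute 18.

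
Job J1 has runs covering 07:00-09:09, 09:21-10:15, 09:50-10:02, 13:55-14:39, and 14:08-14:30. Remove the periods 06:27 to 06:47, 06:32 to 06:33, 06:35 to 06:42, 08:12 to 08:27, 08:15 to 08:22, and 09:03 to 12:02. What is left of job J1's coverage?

A, merged: 07:00–09:09, 09:21–10:15, 13:55–14:39.
B, merged: 06:27–06:47, 08:12–08:27, 09:03–12:02.
07:00–09:09 minus B → 07:00–08:12, 08:27–09:03.
09:21–10:15: fully covered by B → removed.
13:55–14:39: no B overlap → unchanged.

07:00–08:12, 08:27–09:03, 13:55–14:39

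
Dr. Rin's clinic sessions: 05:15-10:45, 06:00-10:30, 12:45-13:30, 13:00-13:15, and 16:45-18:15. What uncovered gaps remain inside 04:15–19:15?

The merged coverage is 05:15-10:45, 12:45-13:30, 16:45-18:15.
Uncovered inside 04:15-19:15: 04:15-05:15, 10:45-12:45, 13:30-16:45, 18:15-19:15.

04:15-05:15, 10:45-12:45, 13:30-16:45, 18:15-19:15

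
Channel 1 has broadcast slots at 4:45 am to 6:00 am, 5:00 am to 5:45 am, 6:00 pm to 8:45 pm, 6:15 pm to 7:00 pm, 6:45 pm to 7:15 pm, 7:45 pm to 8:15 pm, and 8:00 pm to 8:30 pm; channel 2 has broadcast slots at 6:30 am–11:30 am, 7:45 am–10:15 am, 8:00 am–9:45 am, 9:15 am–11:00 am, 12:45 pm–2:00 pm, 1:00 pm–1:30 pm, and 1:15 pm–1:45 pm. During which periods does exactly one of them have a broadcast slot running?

4:45 am–6:00 am, 6:30 am–11:30 am, 12:45 pm–2:00 pm, 6:00 pm–8:45 pm

A, merged: 4:45 am–6:00 am, 6:00 pm–8:45 pm.
B, merged: 6:30 am–11:30 am, 12:45 pm–2:00 pm.
A \ B = 4:45 am–6:00 am, 6:00 pm–8:45 pm.
B \ A = 6:30 am–11:30 am, 12:45 pm–2:00 pm.
Union of the two gives the symmetric difference.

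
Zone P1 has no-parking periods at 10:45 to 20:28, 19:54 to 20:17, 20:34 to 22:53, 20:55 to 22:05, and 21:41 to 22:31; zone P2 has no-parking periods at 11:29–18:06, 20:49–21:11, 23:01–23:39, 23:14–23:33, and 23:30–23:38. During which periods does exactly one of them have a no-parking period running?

A, merged: 10:45–20:28, 20:34–22:53.
B, merged: 11:29–18:06, 20:49–21:11, 23:01–23:39.
Only in the first: 10:45–11:29, 18:06–20:28, 20:34–20:49, 21:11–22:53.
Only in the second: 23:01–23:39.
Together these are the periods covered by exactly one.

10:45–11:29, 18:06–20:28, 20:34–20:49, 21:11–22:53, 23:01–23:39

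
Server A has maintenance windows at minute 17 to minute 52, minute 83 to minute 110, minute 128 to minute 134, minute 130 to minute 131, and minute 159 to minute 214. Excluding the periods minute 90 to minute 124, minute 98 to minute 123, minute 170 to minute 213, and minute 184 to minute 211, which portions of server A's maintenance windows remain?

First set merges to minute 17 to minute 52, minute 83 to minute 110, minute 128 to minute 134, minute 159 to minute 214.
Second set merges to minute 90 to minute 124, minute 170 to minute 213.
minute 17 to minute 52 is untouched.
minute 83 to minute 110 with B removed leaves minute 83 to minute 90.
minute 128 to minute 134 is untouched.
minute 159 to minute 214 with B removed leaves minute 159 to minute 170, minute 213 to minute 214.

minute 17 to minute 52, minute 83 to minute 90, minute 128 to minute 134, minute 159 to minute 170, minute 213 to minute 214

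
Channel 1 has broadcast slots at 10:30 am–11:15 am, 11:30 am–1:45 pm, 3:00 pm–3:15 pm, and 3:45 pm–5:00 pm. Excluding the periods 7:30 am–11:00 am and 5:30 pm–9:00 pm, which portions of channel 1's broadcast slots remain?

11:00 am-11:15 am, 11:30 am-1:45 pm, 3:00 pm-3:15 pm, 3:45 pm-5:00 pm

10:30 am-11:15 am with B removed leaves 11:00 am-11:15 am.
11:30 am-1:45 pm is untouched.
3:00 pm-3:15 pm is untouched.
3:45 pm-5:00 pm is untouched.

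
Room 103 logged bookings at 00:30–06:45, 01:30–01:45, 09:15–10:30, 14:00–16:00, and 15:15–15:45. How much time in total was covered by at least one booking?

Merged: 00:30–06:45, 09:15–10:30, 14:00–16:00.
Lengths: 6 h 15 min + 1 h 15 min + 2 h = 9 h 30 min.

9 h 30 min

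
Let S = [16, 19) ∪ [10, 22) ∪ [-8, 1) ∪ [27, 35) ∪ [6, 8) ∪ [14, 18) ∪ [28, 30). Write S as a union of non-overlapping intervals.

[-8, 1) ∪ [6, 8) ∪ [10, 22) ∪ [27, 35)

Sort by start: [-8, 1), [6, 8), [10, 22), [14, 18), [16, 19), [27, 35), [28, 30).
[6, 8) is disjoint → start new block.
[10, 22) is disjoint → start new block.
[14, 18) overlaps/touches [10, 22) → extend to [10, 22).
[16, 19) overlaps/touches [10, 22) → extend to [10, 22).
[27, 35) is disjoint → start new block.
[28, 30) overlaps/touches [27, 35) → extend to [27, 35).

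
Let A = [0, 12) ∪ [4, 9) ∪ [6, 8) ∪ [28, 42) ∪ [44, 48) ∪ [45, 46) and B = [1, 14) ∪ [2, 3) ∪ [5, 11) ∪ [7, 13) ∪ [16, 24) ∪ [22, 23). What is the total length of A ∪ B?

40

A, merged: [0, 12), [28, 42), [44, 48).
B, merged: [1, 14), [16, 24).
A ∪ B = [0, 14), [16, 24), [28, 42), [44, 48).
Total: 14 + 8 + 14 + 4 = 40.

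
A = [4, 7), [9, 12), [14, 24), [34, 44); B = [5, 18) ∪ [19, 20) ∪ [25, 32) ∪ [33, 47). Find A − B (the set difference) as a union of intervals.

[4, 5) ∪ [18, 19) ∪ [20, 24)

[4, 7) \ B = [4, 5).
[9, 12): entirely removed.
[14, 24) \ B = [18, 19), [20, 24).
[34, 44): entirely removed.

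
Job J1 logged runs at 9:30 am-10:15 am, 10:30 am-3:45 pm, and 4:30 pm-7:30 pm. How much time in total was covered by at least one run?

9 h

Merged: 9:30 am-10:15 am, 10:30 am-3:45 pm, 4:30 pm-7:30 pm.
Lengths: 45 min + 5 h 15 min + 3 h = 9 h.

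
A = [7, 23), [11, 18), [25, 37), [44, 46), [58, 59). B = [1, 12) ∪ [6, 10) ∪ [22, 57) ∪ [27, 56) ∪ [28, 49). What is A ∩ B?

Merge the first list: [7, 23), [25, 37), [44, 46), [58, 59).
Merge the second list: [1, 12), [22, 57).
[7, 23) overlaps B on [7, 12), [22, 23).
[25, 37) overlaps B on [25, 37).
[44, 46) overlaps B on [44, 46).
[58, 59) falls entirely outside B.

[7, 12) ∪ [22, 23) ∪ [25, 37) ∪ [44, 46)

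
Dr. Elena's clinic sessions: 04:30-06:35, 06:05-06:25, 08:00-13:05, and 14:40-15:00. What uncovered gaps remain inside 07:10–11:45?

07:10–08:00

The merged coverage is 04:30–06:35, 08:00–13:05, 14:40–15:00.
Uncovered inside 07:10–11:45: 07:10–08:00.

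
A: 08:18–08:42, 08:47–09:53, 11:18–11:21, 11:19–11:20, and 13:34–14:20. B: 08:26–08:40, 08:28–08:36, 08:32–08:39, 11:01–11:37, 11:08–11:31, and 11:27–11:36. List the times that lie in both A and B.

08:26–08:40, 11:18–11:21

First set merges to 08:18–08:42, 08:47–09:53, 11:18–11:21, 13:34–14:20.
Second set merges to 08:26–08:40, 11:01–11:37.
08:18–08:42 ∩ B → 08:26–08:40.
08:47–09:53 meets no B interval.
11:18–11:21 ∩ B → 11:18–11:21.
13:34–14:20 meets no B interval.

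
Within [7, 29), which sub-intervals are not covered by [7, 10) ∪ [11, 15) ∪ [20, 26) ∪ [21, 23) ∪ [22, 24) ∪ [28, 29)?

[10, 11) ∪ [15, 20) ∪ [26, 28)

After merging, the occupied span is [7, 10), [11, 15), [20, 26), [28, 29).
Gaps within [7, 29): [10, 11), [15, 20), [26, 28).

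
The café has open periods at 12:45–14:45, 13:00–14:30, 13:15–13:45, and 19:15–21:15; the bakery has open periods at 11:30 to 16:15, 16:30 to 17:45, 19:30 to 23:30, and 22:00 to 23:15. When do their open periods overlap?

12:45–14:45, 19:30–21:15

First set merges to 12:45–14:45, 19:15–21:15.
Second set merges to 11:30–16:15, 16:30–17:45, 19:30–23:30.
12:45–14:45 overlaps B on 12:45–14:45.
19:15–21:15 overlaps B on 19:30–21:15.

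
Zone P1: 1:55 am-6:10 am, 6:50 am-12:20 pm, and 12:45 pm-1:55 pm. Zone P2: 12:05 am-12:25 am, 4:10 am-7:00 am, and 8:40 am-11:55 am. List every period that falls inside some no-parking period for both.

1:55 am–6:10 am overlaps B on 4:10 am–6:10 am.
6:50 am–12:20 pm overlaps B on 6:50 am–7:00 am, 8:40 am–11:55 am.
12:45 pm–1:55 pm falls entirely outside B.

4:10 am–6:10 am, 6:50 am–7:00 am, 8:40 am–11:55 am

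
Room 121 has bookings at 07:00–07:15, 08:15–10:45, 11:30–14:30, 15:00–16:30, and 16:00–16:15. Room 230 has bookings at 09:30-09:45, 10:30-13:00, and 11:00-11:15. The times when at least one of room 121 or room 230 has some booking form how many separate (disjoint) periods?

3

A, merged: 07:00–07:15, 08:15–10:45, 11:30–14:30, 15:00–16:30.
B, merged: 09:30–09:45, 10:30–13:00.
A ∪ B = 07:00–07:15, 08:15–14:30, 15:00–16:30.
That is 3 disjoint pieces.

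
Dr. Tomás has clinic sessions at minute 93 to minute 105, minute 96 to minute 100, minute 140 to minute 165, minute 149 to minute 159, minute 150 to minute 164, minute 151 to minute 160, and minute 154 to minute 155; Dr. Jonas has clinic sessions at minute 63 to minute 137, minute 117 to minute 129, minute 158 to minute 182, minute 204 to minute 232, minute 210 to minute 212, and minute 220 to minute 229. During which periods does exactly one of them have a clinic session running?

Merge the first list: minute 93 to minute 105, minute 140 to minute 165.
Merge the second list: minute 63 to minute 137, minute 158 to minute 182, minute 204 to minute 232.
Only in the first: minute 140 to minute 158.
Only in the second: minute 63 to minute 93, minute 105 to minute 137, minute 165 to minute 182, minute 204 to minute 232.
Together these are the periods covered by exactly one.

minute 63 to minute 93, minute 105 to minute 137, minute 140 to minute 158, minute 165 to minute 182, minute 204 to minute 232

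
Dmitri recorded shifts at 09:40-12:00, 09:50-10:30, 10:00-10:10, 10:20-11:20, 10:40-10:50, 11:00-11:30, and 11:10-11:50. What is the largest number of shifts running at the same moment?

4

At 11:10, 4 of the intervals are simultaneously active.
No point has more.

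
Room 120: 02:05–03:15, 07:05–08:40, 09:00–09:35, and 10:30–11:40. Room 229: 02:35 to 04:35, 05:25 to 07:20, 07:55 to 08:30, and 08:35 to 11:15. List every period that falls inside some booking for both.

02:05–03:15 meets the second set on 02:35–03:15.
07:05–08:40 meets the second set on 07:05–07:20, 07:55–08:30, 08:35–08:40.
09:00–09:35 meets the second set on 09:00–09:35.
10:30–11:40 meets the second set on 10:30–11:15.

02:35–03:15, 07:05–07:20, 07:55–08:30, 08:35–08:40, 09:00–09:35, 10:30–11:15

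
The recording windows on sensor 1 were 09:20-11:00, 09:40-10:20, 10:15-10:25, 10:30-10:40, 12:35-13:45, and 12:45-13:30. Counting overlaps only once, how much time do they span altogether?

Merged: 09:20–11:00, 12:35–13:45.
Lengths: 1 h 40 min + 1 h 10 min = 2 h 50 min.

2 h 50 min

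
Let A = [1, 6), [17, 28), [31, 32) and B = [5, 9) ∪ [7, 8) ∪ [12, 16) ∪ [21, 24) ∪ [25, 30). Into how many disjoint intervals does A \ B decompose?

B, merged: [5, 9), [12, 16), [21, 24), [25, 30).
A \ B = [1, 5), [17, 21), [24, 25), [31, 32).
That is 4 disjoint pieces.

4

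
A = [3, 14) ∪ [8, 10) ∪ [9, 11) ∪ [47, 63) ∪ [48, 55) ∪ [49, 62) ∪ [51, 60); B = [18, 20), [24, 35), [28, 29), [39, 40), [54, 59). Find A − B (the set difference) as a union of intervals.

Merge the first list: [3, 14), [47, 63).
Merge the second list: [18, 20), [24, 35), [39, 40), [54, 59).
[3, 14): nothing removed.
[47, 63) \ B = [47, 54), [59, 63).

[3, 14) ∪ [47, 54) ∪ [59, 63)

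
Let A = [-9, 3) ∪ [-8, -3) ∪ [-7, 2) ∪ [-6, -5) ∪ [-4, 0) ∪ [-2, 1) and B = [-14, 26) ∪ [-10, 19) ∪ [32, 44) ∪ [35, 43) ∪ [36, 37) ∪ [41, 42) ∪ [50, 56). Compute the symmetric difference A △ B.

[-14, -9) ∪ [3, 26) ∪ [32, 44) ∪ [50, 56)

Merge the first list: [-9, 3).
Merge the second list: [-14, 26), [32, 44), [50, 56).
A \ B = none.
B \ A = [-14, -9), [3, 26), [32, 44), [50, 56).
Union of the two gives the symmetric difference.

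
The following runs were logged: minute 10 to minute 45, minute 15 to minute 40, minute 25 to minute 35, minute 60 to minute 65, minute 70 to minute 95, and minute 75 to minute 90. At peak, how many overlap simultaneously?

At minute 25, 3 of the intervals are simultaneously active.
No point has more.

3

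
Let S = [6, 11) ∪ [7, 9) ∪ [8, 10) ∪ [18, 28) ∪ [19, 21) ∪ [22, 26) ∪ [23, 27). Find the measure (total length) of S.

15

Merged: [6, 11), [18, 28).
Lengths: 5 + 10 = 15.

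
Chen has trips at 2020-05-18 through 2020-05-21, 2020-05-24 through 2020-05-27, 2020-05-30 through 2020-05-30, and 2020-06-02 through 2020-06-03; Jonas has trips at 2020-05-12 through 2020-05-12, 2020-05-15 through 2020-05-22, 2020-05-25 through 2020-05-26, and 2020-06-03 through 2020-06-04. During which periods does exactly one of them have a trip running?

2020-05-12 through 2020-05-12, 2020-05-15 through 2020-05-17, 2020-05-22 through 2020-05-22, 2020-05-24 through 2020-05-24, 2020-05-27 through 2020-05-27, 2020-05-30 through 2020-05-30, 2020-06-02 through 2020-06-02, 2020-06-04 through 2020-06-04

A \ B = 2020-05-24 through 2020-05-24, 2020-05-27 through 2020-05-27, 2020-05-30 through 2020-05-30, 2020-06-02 through 2020-06-02.
B \ A = 2020-05-12 through 2020-05-12, 2020-05-15 through 2020-05-17, 2020-05-22 through 2020-05-22, 2020-06-04 through 2020-06-04.
Union of the two gives the symmetric difference.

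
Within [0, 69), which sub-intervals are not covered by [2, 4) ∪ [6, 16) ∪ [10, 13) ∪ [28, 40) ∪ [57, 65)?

[0, 2) ∪ [4, 6) ∪ [16, 28) ∪ [40, 57) ∪ [65, 69)

Covered (merged): [2, 4), [6, 16), [28, 40), [57, 65).
Gaps within [0, 69): [0, 2), [4, 6), [16, 28), [40, 57), [65, 69).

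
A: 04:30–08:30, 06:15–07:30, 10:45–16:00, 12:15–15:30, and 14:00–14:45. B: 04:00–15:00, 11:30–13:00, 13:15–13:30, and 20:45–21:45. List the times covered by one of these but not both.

04:00–04:30, 08:30–10:45, 15:00–16:00, 20:45–21:45

First set merges to 04:30–08:30, 10:45–16:00.
Second set merges to 04:00–15:00, 20:45–21:45.
Only in the first: 15:00–16:00.
Only in the second: 04:00–04:30, 08:30–10:45, 20:45–21:45.
Together these are the periods covered by exactly one.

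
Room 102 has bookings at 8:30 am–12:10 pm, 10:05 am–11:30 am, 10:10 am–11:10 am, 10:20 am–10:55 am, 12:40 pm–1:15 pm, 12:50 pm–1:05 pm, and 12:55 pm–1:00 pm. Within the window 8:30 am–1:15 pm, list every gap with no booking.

After merging, the occupied span is 8:30 am–12:10 pm, 12:40 pm–1:15 pm.
Complement within 8:30 am–1:15 pm: 12:10 pm–12:40 pm.

12:10 pm–12:40 pm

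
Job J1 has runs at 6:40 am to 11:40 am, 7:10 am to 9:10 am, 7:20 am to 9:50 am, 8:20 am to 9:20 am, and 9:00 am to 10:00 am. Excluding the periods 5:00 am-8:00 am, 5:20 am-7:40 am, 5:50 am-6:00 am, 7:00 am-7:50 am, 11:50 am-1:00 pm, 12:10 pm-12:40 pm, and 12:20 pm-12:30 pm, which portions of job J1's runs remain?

8:00 am-11:40 am

Merge the first list: 6:40 am-11:40 am.
Merge the second list: 5:00 am-8:00 am, 11:50 am-1:00 pm.
6:40 am-11:40 am with B removed leaves 8:00 am-11:40 am.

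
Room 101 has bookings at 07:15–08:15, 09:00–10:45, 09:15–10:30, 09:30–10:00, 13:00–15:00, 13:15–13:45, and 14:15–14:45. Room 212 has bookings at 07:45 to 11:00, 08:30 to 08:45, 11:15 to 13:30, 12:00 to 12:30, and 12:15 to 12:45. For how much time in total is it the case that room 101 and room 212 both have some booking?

First set merges to 07:15–08:15, 09:00–10:45, 13:00–15:00.
Second set merges to 07:45–11:00, 11:15–13:30.
A ∩ B = 07:45–08:15, 09:00–10:45, 13:00–13:30.
Total: 30 min + 1 h 45 min + 30 min = 2 h 45 min.

2 h 45 min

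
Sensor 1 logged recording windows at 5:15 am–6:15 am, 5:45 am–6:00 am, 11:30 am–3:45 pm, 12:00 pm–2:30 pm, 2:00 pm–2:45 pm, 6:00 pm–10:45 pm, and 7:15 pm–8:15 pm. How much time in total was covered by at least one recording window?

Merged: 5:15 am–6:15 am, 11:30 am–3:45 pm, 6:00 pm–10:45 pm.
Lengths: 1 h + 4 h 15 min + 4 h 45 min = 10 h.

10 h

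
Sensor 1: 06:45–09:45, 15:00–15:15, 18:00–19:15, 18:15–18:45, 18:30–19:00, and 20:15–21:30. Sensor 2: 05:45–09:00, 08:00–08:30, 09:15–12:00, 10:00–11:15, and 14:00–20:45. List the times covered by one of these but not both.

05:45–06:45, 09:00–09:15, 09:45–12:00, 14:00–15:00, 15:15–18:00, 19:15–20:15, 20:45–21:30

Merge the first list: 06:45–09:45, 15:00–15:15, 18:00–19:15, 20:15–21:30.
Merge the second list: 05:45–09:00, 09:15–12:00, 14:00–20:45.
A but not B: 09:00–09:15, 20:45–21:30.
B but not A: 05:45–06:45, 09:45–12:00, 14:00–15:00, 15:15–18:00, 19:15–20:15.
Combining gives A △ B.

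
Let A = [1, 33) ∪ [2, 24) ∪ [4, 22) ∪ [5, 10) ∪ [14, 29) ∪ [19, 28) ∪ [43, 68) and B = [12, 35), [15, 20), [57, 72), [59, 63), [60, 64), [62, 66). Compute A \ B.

First set merges to [1, 33), [43, 68).
Second set merges to [12, 35), [57, 72).
[1, 33) with B removed leaves [1, 12).
[43, 68) with B removed leaves [43, 57).

[1, 12) ∪ [43, 57)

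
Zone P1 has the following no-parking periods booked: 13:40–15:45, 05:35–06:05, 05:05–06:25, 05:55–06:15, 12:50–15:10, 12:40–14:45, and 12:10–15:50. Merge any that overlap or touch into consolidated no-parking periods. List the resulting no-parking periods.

05:05-06:25, 12:10-15:50

Sort by start: 05:05-06:25, 05:35-06:05, 05:55-06:15, 12:10-15:50, 12:40-14:45, 12:50-15:10, 13:40-15:45.
05:35-06:05 overlaps/touches 05:05-06:25 → extend to 05:05-06:25.
05:55-06:15 overlaps/touches 05:05-06:25 → extend to 05:05-06:25.
12:10-15:50 is disjoint → start new block.
12:40-14:45 overlaps/touches 12:10-15:50 → extend to 12:10-15:50.
12:50-15:10 overlaps/touches 12:10-15:50 → extend to 12:10-15:50.
13:40-15:45 overlaps/touches 12:10-15:50 → extend to 12:10-15:50.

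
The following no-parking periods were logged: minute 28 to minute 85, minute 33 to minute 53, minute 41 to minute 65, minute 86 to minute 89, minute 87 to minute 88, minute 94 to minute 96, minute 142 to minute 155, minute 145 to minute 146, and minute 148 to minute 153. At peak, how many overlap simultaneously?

Walk the sorted start/end points keeping a running depth.
The depth first hits 3 at minute 41.

3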